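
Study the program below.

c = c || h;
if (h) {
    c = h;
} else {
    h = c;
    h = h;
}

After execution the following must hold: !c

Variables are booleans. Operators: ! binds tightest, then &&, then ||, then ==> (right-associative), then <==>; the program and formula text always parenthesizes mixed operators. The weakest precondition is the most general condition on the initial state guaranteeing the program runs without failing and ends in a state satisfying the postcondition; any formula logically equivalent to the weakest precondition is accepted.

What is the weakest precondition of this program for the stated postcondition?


Working backward. After the program, !c must hold.
Then branch requires !h; else branch requires !c.
Before the if: (h ==> (!h)) && ((!h) ==> (!c))
Before c := c || h: (h ==> (!h)) && ((!h) ==> (!(c || h)))
Answer: WP = (h ==> (!h)) && ((!h) ==> (!(c || h)))


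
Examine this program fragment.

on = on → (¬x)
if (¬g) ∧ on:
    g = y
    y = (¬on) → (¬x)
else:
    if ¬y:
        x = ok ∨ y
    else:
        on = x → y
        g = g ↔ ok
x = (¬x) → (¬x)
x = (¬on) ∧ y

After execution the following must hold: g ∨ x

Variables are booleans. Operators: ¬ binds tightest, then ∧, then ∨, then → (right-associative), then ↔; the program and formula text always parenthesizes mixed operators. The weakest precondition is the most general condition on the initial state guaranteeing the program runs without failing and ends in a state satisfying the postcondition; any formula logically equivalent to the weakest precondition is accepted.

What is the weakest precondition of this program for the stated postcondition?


Working backward. After the program, g ∨ x must hold.
Before x := (¬on) ∧ y: g ∨ ((¬on) ∧ y)
Before x := (¬x) → (¬x): g ∨ ((¬on) ∧ y)
Then branch requires y ∨ ((¬on) ∧ ((¬on) → (¬x))); else branch requires ((¬y) → (g ∨ ((¬on) ∧ y))) ∧ (y → ((g ↔ ok) ∨ ((¬(x → y)) ∧ y))).
Before the if: (((¬g) ∧ on) → (y ∨ ((¬on) ∧ ((¬on) → (¬x))))) ∧ ((¬((¬g) ∧ on)) → (((¬y) → (g ∨ ((¬on) ∧ y))) ∧ (y → ((g ↔ ok) ∨ ((¬(x → y)) ∧ y)))))
Before on := on → (¬x): (((¬g) ∧ (on → (¬x))) → (y ∨ ((¬(on → (¬x))) ∧ ((¬(on → (¬x))) → (¬x))))) ∧ ((¬((¬g) ∧ (on → (¬x)))) → (((¬y) → (g ∨ ((¬(on → (¬x))) ∧ y))) ∧ (y → ((g ↔ ok) ∨ ((¬(x → y)) ∧ y)))))
Answer: WP = (((¬g) ∧ (on → (¬x))) → (y ∨ ((¬(on → (¬x))) ∧ ((¬(on → (¬x))) → (¬x))))) ∧ ((¬((¬g) ∧ (on → (¬x)))) → (((¬y) → (g ∨ ((¬(on → (¬x))) ∧ y))) ∧ (y → ((g ↔ ok) ∨ ((¬(x → y)) ∧ y)))))


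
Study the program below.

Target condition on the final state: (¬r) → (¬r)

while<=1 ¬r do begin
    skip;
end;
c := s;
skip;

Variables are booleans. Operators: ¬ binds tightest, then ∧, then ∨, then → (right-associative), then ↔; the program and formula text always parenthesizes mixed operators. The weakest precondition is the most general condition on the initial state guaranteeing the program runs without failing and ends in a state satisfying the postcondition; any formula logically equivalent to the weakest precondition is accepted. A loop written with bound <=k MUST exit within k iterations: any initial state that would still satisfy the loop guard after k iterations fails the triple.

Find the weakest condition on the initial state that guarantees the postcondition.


Working backward. After the program, the postcondition (¬r) → (¬r) must hold; in canonical form it is true.
Before skip: true
Before c := s: true
Before the loop (bound <=1), unroll the exhaustion recursion (WP_0 = exit-now case; WP_j = one more guarded iteration, up to j = 1):
  WP_0: r
  WP_1: (¬r) → r
So before the loop: (¬r) → r
Answer: WP = (¬r) → r


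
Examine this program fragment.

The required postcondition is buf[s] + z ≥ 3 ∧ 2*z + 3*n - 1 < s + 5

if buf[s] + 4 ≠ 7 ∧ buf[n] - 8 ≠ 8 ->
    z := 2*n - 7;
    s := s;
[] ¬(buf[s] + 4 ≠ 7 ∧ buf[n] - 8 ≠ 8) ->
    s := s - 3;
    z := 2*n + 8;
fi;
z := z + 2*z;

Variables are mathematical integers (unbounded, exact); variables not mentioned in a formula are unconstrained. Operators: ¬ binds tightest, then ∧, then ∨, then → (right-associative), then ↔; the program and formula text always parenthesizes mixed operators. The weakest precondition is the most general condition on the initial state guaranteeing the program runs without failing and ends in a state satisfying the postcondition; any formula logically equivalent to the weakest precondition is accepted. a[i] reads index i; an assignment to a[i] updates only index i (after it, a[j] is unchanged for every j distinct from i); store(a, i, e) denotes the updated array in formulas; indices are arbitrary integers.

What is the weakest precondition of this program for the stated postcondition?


Working backward. After the program, the postcondition buf[s] + z ≥ 3 ∧ 2*z + 3*n - 1 < s + 5 must hold; in canonical form it is buf[s] + z ≥ 3 ∧ 3*n + 2*z < s + 6.
Before z := z + 2*z: buf[s] + 3*z ≥ 3 ∧ 3*n + 6*z < s + 6
Then branch requires buf[s] + 6*n ≥ 24 ∧ 15*n < s + 48; else branch requires buf[s - 3] + 6*n ≥ -21 ∧ 15*n < s - 45.
Before the if: ((buf[s] ≠ 3 ∧ buf[n] ≠ 16) → (buf[s] + 6*n ≥ 24 ∧ 15*n < s + 48)) ∧ ((¬(buf[s] ≠ 3 ∧ buf[n] ≠ 16)) → (buf[s - 3] + 6*n ≥ -21 ∧ 15*n < s - 45))
Answer: WP = ((buf[s] ≠ 3 ∧ buf[n] ≠ 16) → (buf[s] + 6*n ≥ 24 ∧ 15*n < s + 48)) ∧ ((¬(buf[s] ≠ 3 ∧ buf[n] ≠ 16)) → (buf[s - 3] + 6*n ≥ -21 ∧ 15*n < s - 45))


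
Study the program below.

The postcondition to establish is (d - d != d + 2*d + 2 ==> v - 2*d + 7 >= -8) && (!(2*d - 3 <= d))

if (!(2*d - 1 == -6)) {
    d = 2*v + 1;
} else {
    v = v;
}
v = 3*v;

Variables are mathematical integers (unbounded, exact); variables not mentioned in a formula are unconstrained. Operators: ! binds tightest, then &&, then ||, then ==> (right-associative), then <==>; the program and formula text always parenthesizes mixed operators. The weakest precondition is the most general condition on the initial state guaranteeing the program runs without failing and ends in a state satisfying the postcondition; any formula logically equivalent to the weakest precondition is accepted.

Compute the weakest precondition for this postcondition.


Working backward. After the program, the postcondition (d - d != d + 2*d + 2 ==> v - 2*d + 7 >= -8) && (!(2*d - 3 <= d)) must hold; in canonical form it is (3*d != -2 ==> v >= 2*d - 15) && (!(d <= 3)).
Before v := 3*v: (3*d != -2 ==> 3*v >= 2*d - 15) && (!(d <= 3))
Then branch requires (6*v != -5 ==> v <= 13) && (!(2*v <= 2)); else branch requires (3*d != -2 ==> 3*v >= 2*d - 15) && (!(d <= 3)).
Before the if: ((!(2*d == -5)) ==> ((6*v != -5 ==> v <= 13) && (!(2*v <= 2)))) && (2*d == -5 ==> ((3*d != -2 ==> 3*v >= 2*d - 15) && (!(d <= 3))))
Answer: WP = ((!(2*d == -5)) ==> ((6*v != -5 ==> v <= 13) && (!(2*v <= 2)))) && (2*d == -5 ==> ((3*d != -2 ==> 3*v >= 2*d - 15) && (!(d <= 3))))


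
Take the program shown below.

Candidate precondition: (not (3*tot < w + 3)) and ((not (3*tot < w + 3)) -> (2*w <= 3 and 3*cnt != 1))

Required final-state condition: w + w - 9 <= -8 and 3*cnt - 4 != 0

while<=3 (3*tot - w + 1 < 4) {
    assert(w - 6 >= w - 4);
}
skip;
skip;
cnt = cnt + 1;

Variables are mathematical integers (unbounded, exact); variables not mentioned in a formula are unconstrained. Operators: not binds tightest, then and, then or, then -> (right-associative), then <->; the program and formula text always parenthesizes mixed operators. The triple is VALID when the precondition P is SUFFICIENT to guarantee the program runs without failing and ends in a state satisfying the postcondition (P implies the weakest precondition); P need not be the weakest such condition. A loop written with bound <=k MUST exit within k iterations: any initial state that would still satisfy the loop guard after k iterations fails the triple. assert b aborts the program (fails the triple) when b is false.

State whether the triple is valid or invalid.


Working backward. After the program, the postcondition w + w - 9 <= -8 and 3*cnt - 4 != 0 must hold; in canonical form it is 2*w <= 1 and 3*cnt != 4.
Before cnt := cnt + 1: 2*w <= 1 and 3*cnt != 1
Before skip: 2*w <= 1 and 3*cnt != 1
Before skip: 2*w <= 1 and 3*cnt != 1
Before the loop (bound <=3), unroll the exhaustion recursion (WP_0 = exit-now case; WP_j = one more guarded iteration, up to j = 3):
  WP_0: (not (3*tot < w + 3)) and 2*w <= 1 and 3*cnt != 1
  WP_1: (not (3*tot < w + 3)) and ((not (3*tot < w + 3)) -> (2*w <= 1 and 3*cnt != 1))
  WP_2: (not (3*tot < w + 3)) and ((not (3*tot < w + 3)) -> (2*w <= 1 and 3*cnt != 1))
  WP_3: (not (3*tot < w + 3)) and ((not (3*tot < w + 3)) -> (2*w <= 1 and 3*cnt != 1))
So before the loop: (not (3*tot < w + 3)) and ((not (3*tot < w + 3)) -> (2*w <= 1 and 3*cnt != 1))
The weakest precondition is (not (3*tot < w + 3)) and ((not (3*tot < w + 3)) -> (2*w <= 1 and 3*cnt != 1)).
Check whether (not (3*tot < w + 3)) and ((not (3*tot < w + 3)) -> (2*w <= 3 and 3*cnt != 1)) implies it.
Countermodel: at the initial state cnt = 0, tot = 2, w = 1, the precondition holds but the weakest precondition fails.
Answer: invalid


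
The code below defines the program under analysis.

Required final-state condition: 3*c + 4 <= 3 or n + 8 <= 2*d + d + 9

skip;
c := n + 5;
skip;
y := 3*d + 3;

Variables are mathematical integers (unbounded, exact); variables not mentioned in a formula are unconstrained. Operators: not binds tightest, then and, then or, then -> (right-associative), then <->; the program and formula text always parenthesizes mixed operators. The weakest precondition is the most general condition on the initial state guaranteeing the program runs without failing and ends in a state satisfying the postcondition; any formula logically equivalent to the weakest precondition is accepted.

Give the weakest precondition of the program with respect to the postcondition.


Working backward. After the program, the postcondition 3*c + 4 <= 3 or n + 8 <= 2*d + d + 9 must hold; in canonical form it is 3*c <= -1 or n <= 3*d + 1.
Before y := 3*d + 3: 3*c <= -1 or n <= 3*d + 1
Before skip: 3*c <= -1 or n <= 3*d + 1
Before c := n + 5: 3*n <= -16 or n <= 3*d + 1
Before skip: 3*n <= -16 or n <= 3*d + 1
Answer: WP = 3*n <= -16 or n <= 3*d + 1


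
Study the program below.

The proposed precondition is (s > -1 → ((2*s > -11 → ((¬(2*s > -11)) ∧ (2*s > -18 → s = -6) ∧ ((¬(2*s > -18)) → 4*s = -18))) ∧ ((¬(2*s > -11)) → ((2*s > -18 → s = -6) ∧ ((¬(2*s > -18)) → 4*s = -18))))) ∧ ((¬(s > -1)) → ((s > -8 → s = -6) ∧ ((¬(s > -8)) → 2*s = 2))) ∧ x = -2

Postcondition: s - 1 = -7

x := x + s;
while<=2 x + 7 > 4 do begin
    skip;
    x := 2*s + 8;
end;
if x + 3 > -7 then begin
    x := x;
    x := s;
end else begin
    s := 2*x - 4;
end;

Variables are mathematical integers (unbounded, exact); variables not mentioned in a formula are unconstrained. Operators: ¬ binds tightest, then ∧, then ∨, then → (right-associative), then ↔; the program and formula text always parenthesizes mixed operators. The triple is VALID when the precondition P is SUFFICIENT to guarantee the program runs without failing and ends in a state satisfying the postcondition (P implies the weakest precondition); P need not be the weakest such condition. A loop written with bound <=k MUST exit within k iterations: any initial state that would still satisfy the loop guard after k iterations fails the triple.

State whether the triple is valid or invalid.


Working backward. After the program, the postcondition s - 1 = -7 must hold; in canonical form it is s = -6.
Then branch requires s = -6; else branch requires 2*x = -2.
Before the if: (x > -10 → s = -6) ∧ ((¬(x > -10)) → 2*x = -2)
Before the loop (bound <=2), unroll the exhaustion recursion (WP_0 = exit-now case; WP_j = one more guarded iteration, up to j = 2):
  WP_0: (¬(x > -3)) ∧ (x > -10 → s = -6) ∧ ((¬(x > -10)) → 2*x = -2)
  WP_1: (x > -3 → ((¬(2*s > -11)) ∧ (2*s > -18 → s = -6) ∧ ((¬(2*s > -18)) → 4*s = -18))) ∧ ((¬(x > -3)) → ((x > -10 → s = -6) ∧ ((¬(x > -10)) → 2*x = -2)))
  WP_2: (x > -3 → ((2*s > -11 → ((¬(2*s > -11)) ∧ (2*s > -18 → s = -6) ∧ ((¬(2*s > -18)) → 4*s = -18))) ∧ ((¬(2*s > -11)) → ((2*s > -18 → s = -6) ∧ ((¬(2*s > -18)) → 4*s = -18))))) ∧ ((¬(x > -3)) → ((x > -10 → s = -6) ∧ ((¬(x > -10)) → 2*x = -2)))
So before the loop: (x > -3 → ((2*s > -11 → ((¬(2*s > -11)) ∧ (2*s > -18 → s = -6) ∧ ((¬(2*s > -18)) → 4*s = -18))) ∧ ((¬(2*s > -11)) → ((2*s > -18 → s = -6) ∧ ((¬(2*s > -18)) → 4*s = -18))))) ∧ ((¬(x > -3)) → ((x > -10 → s = -6) ∧ ((¬(x > -10)) → 2*x = -2)))
Before x := x + s: (s + x > -3 → ((2*s > -11 → ((¬(2*s > -11)) ∧ (2*s > -18 → s = -6) ∧ ((¬(2*s > -18)) → 4*s = -18))) ∧ ((¬(2*s > -11)) → ((2*s > -18 → s = -6) ∧ ((¬(2*s > -18)) → 4*s = -18))))) ∧ ((¬(s + x > -3)) → ((s + x > -10 → s = -6) ∧ ((¬(s + x > -10)) → 2*s + 2*x = -2)))
The weakest precondition is (s + x > -3 → ((2*s > -11 → ((¬(2*s > -11)) ∧ (2*s > -18 → s = -6) ∧ ((¬(2*s > -18)) → 4*s = -18))) ∧ ((¬(2*s > -11)) → ((2*s > -18 → s = -6) ∧ ((¬(2*s > -18)) → 4*s = -18))))) ∧ ((¬(s + x > -3)) → ((s + x > -10 → s = -6) ∧ ((¬(s + x > -10)) → 2*s + 2*x = -2))).
Check whether (s > -1 → ((2*s > -11 → ((¬(2*s > -11)) ∧ (2*s > -18 → s = -6) ∧ ((¬(2*s > -18)) → 4*s = -18))) ∧ ((¬(2*s > -11)) → ((2*s > -18 → s = -6) ∧ ((¬(2*s > -18)) → 4*s = -18))))) ∧ ((¬(s > -1)) → ((s > -8 → s = -6) ∧ ((¬(s > -8)) → 2*s = 2))) ∧ x = -2 implies it.
Every state satisfying the precondition satisfies the weakest precondition: the implication holds.
Answer: valid


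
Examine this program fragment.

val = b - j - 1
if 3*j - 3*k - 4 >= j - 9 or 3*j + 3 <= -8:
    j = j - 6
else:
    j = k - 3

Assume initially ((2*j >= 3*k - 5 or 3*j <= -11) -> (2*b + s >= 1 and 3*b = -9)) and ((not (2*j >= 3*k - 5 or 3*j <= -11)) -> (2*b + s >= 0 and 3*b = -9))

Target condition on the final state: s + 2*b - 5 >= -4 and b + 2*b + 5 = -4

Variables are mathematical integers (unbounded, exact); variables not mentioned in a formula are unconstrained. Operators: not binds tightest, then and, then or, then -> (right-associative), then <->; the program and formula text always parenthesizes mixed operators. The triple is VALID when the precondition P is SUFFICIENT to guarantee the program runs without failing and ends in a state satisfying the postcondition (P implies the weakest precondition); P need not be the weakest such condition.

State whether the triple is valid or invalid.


Working backward. After the program, the postcondition s + 2*b - 5 >= -4 and b + 2*b + 5 = -4 must hold; in canonical form it is 2*b + s >= 1 and 3*b = -9.
Then branch requires 2*b + s >= 1 and 3*b = -9; else branch requires 2*b + s >= 1 and 3*b = -9.
Before the if: ((2*j >= 3*k - 5 or 3*j <= -11) -> (2*b + s >= 1 and 3*b = -9)) and ((not (2*j >= 3*k - 5 or 3*j <= -11)) -> (2*b + s >= 1 and 3*b = -9))
Before val := b - j - 1: ((2*j >= 3*k - 5 or 3*j <= -11) -> (2*b + s >= 1 and 3*b = -9)) and ((not (2*j >= 3*k - 5 or 3*j <= -11)) -> (2*b + s >= 1 and 3*b = -9))
The weakest precondition is ((2*j >= 3*k - 5 or 3*j <= -11) -> (2*b + s >= 1 and 3*b = -9)) and ((not (2*j >= 3*k - 5 or 3*j <= -11)) -> (2*b + s >= 1 and 3*b = -9)).
Check whether ((2*j >= 3*k - 5 or 3*j <= -11) -> (2*b + s >= 1 and 3*b = -9)) and ((not (2*j >= 3*k - 5 or 3*j <= -11)) -> (2*b + s >= 0 and 3*b = -9)) implies it.
Countermodel: at the initial state b = -3, j = -3, k = 0, s = 6, the precondition holds but the weakest precondition fails.
Answer: invalid


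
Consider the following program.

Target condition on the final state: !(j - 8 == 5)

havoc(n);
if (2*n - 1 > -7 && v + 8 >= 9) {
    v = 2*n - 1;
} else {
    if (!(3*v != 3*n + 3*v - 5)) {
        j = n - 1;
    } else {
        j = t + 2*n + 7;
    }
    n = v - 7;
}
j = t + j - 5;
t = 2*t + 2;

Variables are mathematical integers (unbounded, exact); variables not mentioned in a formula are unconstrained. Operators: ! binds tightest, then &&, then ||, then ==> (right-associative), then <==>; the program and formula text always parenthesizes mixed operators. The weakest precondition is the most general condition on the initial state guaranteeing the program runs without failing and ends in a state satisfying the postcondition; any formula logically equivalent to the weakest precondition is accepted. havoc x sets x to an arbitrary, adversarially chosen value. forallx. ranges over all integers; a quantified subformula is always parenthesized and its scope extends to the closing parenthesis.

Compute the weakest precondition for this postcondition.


Working backward. After the program, the postcondition !(j - 8 == 5) must hold; in canonical form it is !(j == 13).
Before t := 2*t + 2: !(j == 13)
Before j := t + j - 5: !(j + t == 18)
Then branch requires !(j + t == 18); else branch requires ((!(3*n != 5)) ==> (!(n + t == 19))) && (3*n != 5 ==> (!(2*n + 2*t == 11))).
Before the if: ((2*n > -6 && v >= 1) ==> (!(j + t == 18))) && ((!(2*n > -6 && v >= 1)) ==> (((!(3*n != 5)) ==> (!(n + t == 19))) && (3*n != 5 ==> (!(2*n + 2*t == 11)))))
Before havoc n: forall n_1. (((2*n_1 > -6 && v >= 1) ==> (!(j + t == 18))) && ((!(2*n_1 > -6 && v >= 1)) ==> (((!(3*n_1 != 5)) ==> (!(n_1 + t == 19))) && (3*n_1 != 5 ==> (!(2*n_1 + 2*t == 11))))))
Answer: WP = forall n_1. (((2*n_1 > -6 && v >= 1) ==> (!(j + t == 18))) && ((!(2*n_1 > -6 && v >= 1)) ==> (((!(3*n_1 != 5)) ==> (!(n_1 + t == 19))) && (3*n_1 != 5 ==> (!(2*n_1 + 2*t == 11))))))


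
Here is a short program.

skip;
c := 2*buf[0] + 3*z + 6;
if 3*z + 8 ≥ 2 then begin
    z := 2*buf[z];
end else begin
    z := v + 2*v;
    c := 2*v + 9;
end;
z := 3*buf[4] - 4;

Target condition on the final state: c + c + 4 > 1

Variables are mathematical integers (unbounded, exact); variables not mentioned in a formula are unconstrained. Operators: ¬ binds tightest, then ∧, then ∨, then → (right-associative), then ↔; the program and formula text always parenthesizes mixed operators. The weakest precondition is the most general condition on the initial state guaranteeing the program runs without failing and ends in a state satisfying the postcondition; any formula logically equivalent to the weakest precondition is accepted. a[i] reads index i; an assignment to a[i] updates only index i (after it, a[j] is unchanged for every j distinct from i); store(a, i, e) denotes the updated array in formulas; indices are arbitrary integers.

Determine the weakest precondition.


Working backward. After the program, the postcondition c + c + 4 > 1 must hold; in canonical form it is 2*c > -3.
Before z := 3*buf[4] - 4: 2*c > -3
Then branch requires 2*c > -3; else branch requires 4*v > -21.
Before the if: (3*z ≥ -6 → 2*c > -3) ∧ ((¬(3*z ≥ -6)) → 4*v > -21)
Before c := 2*buf[0] + 3*z + 6: (3*z ≥ -6 → 4*buf[0] + 6*z > -15) ∧ ((¬(3*z ≥ -6)) → 4*v > -21)
Before skip: (3*z ≥ -6 → 4*buf[0] + 6*z > -15) ∧ ((¬(3*z ≥ -6)) → 4*v > -21)
Answer: WP = (3*z ≥ -6 → 4*buf[0] + 6*z > -15) ∧ ((¬(3*z ≥ -6)) → 4*v > -21)


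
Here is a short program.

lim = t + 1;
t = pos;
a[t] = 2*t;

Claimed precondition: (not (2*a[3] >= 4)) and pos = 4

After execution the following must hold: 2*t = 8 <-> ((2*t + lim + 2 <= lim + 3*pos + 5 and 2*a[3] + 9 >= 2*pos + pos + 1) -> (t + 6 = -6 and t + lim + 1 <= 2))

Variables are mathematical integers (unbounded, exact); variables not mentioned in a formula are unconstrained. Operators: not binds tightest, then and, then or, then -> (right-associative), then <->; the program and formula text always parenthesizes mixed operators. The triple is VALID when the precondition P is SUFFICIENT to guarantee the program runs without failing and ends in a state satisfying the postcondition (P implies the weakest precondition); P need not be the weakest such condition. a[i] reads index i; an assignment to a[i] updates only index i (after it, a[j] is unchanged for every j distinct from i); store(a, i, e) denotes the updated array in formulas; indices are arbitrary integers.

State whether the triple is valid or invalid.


Working backward. After the program, the postcondition 2*t = 8 <-> ((2*t + lim + 2 <= lim + 3*pos + 5 and 2*a[3] + 9 >= 2*pos + pos + 1) -> (t + 6 = -6 and t + lim + 1 <= 2)) must hold; in canonical form it is 2*t = 8 <-> ((2*t <= 3*pos + 3 and 2*a[3] >= 3*pos - 8) -> (t = -12 and lim + t <= 1)).
Before a[t] := 2*t: 2*t = 8 <-> ((2*t <= 3*pos + 3 and 2*store(a, t, 2*t)[3] >= 3*pos - 8) -> (t = -12 and lim + t <= 1))
Before t := pos: 2*pos = 8 <-> ((pos >= -3 and 2*store(a, pos, 2*pos)[3] >= 3*pos - 8) -> (pos = -12 and lim + pos <= 1))
Before lim := t + 1: 2*pos = 8 <-> ((pos >= -3 and 2*store(a, pos, 2*pos)[3] >= 3*pos - 8) -> (pos = -12 and pos + t <= 0))
The weakest precondition is 2*pos = 8 <-> ((pos >= -3 and 2*store(a, pos, 2*pos)[3] >= 3*pos - 8) -> (pos = -12 and pos + t <= 0)).
Check whether (not (2*a[3] >= 4)) and pos = 4 implies it.
Every state satisfying the precondition satisfies the weakest precondition: the implication holds.
Answer: valid


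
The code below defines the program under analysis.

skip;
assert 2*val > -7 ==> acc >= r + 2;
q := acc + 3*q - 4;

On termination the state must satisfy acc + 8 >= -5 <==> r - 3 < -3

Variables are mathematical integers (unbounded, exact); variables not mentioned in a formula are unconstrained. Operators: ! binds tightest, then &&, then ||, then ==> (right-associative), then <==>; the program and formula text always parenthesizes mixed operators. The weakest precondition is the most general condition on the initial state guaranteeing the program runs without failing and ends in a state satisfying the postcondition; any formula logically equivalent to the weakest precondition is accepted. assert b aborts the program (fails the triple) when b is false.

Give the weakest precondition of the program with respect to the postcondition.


Working backward. After the program, the postcondition acc + 8 >= -5 <==> r - 3 < -3 must hold; in canonical form it is acc >= -13 <==> r < 0.
Before q := acc + 3*q - 4: acc >= -13 <==> r < 0
Before assert 2*val > -7 ==> acc >= r + 2: (2*val > -7 ==> acc >= r + 2) && (acc >= -13 <==> r < 0)
Before skip: (2*val > -7 ==> acc >= r + 2) && (acc >= -13 <==> r < 0)
Answer: WP = (2*val > -7 ==> acc >= r + 2) && (acc >= -13 <==> r < 0)


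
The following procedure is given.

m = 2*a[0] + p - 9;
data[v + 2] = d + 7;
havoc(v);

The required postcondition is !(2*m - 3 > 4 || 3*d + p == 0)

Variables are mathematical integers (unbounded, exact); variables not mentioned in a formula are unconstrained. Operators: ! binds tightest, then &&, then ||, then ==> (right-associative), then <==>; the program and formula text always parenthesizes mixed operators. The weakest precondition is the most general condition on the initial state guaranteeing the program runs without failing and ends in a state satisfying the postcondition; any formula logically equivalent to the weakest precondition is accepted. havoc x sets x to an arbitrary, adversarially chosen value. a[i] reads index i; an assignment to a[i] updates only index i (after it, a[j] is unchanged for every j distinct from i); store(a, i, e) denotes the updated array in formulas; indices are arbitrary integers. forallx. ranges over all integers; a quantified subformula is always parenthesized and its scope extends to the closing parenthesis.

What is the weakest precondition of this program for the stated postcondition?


Working backward. After the program, the postcondition !(2*m - 3 > 4 || 3*d + p == 0) must hold; in canonical form it is !(2*m > 7 || 3*d + p == 0).
Before havoc v: !(2*m > 7 || 3*d + p == 0)
Before data[v + 2] := d + 7: !(2*m > 7 || 3*d + p == 0)
Before m := 2*a[0] + p - 9: !(4*a[0] + 2*p > 25 || 3*d + p == 0)
Answer: WP = !(4*a[0] + 2*p > 25 || 3*d + p == 0)


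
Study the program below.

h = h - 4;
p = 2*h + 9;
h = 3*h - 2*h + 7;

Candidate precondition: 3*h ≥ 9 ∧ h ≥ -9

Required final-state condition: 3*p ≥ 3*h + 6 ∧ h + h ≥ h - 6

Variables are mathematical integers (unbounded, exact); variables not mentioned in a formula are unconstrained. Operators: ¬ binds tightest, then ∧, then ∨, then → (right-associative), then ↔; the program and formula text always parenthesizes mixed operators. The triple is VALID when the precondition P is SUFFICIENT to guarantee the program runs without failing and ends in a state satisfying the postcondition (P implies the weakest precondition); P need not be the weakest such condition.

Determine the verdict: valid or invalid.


Working backward. After the program, the postcondition 3*p ≥ 3*h + 6 ∧ h + h ≥ h - 6 must hold; in canonical form it is 3*p ≥ 3*h + 6 ∧ h ≥ -6.
Before h := 3*h - 2*h + 7: 3*p ≥ 3*h + 27 ∧ h ≥ -13
Before p := 2*h + 9: 3*h ≥ 0 ∧ h ≥ -13
Before h := h - 4: 3*h ≥ 12 ∧ h ≥ -9
The weakest precondition is 3*h ≥ 12 ∧ h ≥ -9.
Check whether 3*h ≥ 9 ∧ h ≥ -9 implies it.
Countermodel: at the initial state h = 3, the precondition holds but the weakest precondition fails.
Answer: invalid


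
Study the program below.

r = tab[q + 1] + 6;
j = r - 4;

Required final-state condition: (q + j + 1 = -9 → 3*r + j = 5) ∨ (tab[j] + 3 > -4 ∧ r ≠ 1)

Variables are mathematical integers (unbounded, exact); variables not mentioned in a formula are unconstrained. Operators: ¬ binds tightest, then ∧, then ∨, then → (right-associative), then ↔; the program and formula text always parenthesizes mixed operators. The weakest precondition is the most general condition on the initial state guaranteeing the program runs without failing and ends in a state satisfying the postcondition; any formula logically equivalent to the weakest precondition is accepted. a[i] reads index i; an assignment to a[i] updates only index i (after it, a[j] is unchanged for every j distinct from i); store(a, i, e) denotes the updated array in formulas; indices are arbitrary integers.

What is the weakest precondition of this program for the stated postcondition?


Working backward. After the program, the postcondition (q + j + 1 = -9 → 3*r + j = 5) ∨ (tab[j] + 3 > -4 ∧ r ≠ 1) must hold; in canonical form it is (j + q = -10 → j + 3*r = 5) ∨ (tab[j] > -7 ∧ r ≠ 1).
Before j := r - 4: (q + r = -6 → 4*r = 9) ∨ (tab[r - 4] > -7 ∧ r ≠ 1)
Before r := tab[q + 1] + 6: (tab[q + 1] + q = -12 → 4*tab[q + 1] = -15) ∨ (tab[tab[q + 1] + 2] > -7 ∧ tab[q + 1] ≠ -5)
Answer: WP = (tab[q + 1] + q = -12 → 4*tab[q + 1] = -15) ∨ (tab[tab[q + 1] + 2] > -7 ∧ tab[q + 1] ≠ -5)


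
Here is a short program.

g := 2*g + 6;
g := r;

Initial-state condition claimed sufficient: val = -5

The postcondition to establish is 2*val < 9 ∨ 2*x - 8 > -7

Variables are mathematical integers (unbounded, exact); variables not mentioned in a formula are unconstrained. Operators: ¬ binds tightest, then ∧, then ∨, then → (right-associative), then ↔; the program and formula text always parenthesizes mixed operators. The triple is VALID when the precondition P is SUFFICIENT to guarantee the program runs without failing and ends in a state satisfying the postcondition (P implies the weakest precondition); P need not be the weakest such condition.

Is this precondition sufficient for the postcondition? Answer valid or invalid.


Working backward. After the program, the postcondition 2*val < 9 ∨ 2*x - 8 > -7 must hold; in canonical form it is 2*val < 9 ∨ 2*x > 1.
Before g := r: 2*val < 9 ∨ 2*x > 1
Before g := 2*g + 6: 2*val < 9 ∨ 2*x > 1
The weakest precondition is 2*val < 9 ∨ 2*x > 1.
Check whether val = -5 implies it.
Every state satisfying the precondition satisfies the weakest precondition: the implication holds.
Answer: valid


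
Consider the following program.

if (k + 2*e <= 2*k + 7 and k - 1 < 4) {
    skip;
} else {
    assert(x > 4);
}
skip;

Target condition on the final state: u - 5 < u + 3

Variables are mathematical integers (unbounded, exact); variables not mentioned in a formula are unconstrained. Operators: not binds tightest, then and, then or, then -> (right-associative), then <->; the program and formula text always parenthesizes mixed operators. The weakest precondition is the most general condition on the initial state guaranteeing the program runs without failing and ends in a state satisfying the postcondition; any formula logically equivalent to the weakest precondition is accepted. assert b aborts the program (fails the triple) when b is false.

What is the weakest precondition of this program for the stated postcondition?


Working backward. After the program, the postcondition u - 5 < u + 3 must hold; in canonical form it is true.
Before skip: true
Then branch requires true; else branch requires x > 4.
Before the if: (not (2*e <= k + 7 and k < 5)) -> x > 4
Answer: WP = (not (2*e <= k + 7 and k < 5)) -> x > 4


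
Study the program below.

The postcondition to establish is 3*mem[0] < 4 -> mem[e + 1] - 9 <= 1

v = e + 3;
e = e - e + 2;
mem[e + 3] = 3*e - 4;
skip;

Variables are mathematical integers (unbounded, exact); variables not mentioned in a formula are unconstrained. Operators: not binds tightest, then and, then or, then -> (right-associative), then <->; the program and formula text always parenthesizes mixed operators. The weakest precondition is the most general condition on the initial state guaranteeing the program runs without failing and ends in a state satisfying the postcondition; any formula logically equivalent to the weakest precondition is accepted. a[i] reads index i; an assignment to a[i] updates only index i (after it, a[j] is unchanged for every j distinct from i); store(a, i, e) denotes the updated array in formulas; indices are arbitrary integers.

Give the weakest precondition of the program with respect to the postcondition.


Working backward. After the program, the postcondition 3*mem[0] < 4 -> mem[e + 1] - 9 <= 1 must hold; in canonical form it is 3*mem[0] < 4 -> mem[e + 1] <= 10.
Before skip: 3*mem[0] < 4 -> mem[e + 1] <= 10
Before mem[e + 3] := 3*e - 4: 3*store(mem, e + 3, 3*e - 4)[0] < 4 -> store(mem, e + 3, 3*e - 4)[e + 1] <= 10
Before e := e - e + 2: 3*mem[0] < 4 -> mem[3] <= 10
Before v := e + 3: 3*mem[0] < 4 -> mem[3] <= 10
Answer: WP = 3*mem[0] < 4 -> mem[3] <= 10


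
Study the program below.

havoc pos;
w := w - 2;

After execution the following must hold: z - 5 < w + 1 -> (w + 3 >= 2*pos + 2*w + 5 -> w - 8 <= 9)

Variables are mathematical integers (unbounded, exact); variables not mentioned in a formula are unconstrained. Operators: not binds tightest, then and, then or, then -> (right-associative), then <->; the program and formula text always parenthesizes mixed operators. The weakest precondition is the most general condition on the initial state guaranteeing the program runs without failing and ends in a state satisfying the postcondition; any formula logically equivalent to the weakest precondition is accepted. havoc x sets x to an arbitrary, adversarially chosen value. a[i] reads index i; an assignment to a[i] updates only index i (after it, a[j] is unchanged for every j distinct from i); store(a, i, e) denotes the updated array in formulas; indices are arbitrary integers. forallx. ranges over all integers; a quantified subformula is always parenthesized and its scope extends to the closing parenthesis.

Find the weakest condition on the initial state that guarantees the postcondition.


Working backward. After the program, the postcondition z - 5 < w + 1 -> (w + 3 >= 2*pos + 2*w + 5 -> w - 8 <= 9) must hold; in canonical form it is z < w + 6 -> (2*pos + w <= -2 -> w <= 17).
Before w := w - 2: z < w + 4 -> (2*pos + w <= 0 -> w <= 19)
Before havoc pos: forall pos_1. (z < w + 4 -> (2*pos_1 + w <= 0 -> w <= 19))
Answer: WP = forall pos_1. (z < w + 4 -> (2*pos_1 + w <= 0 -> w <= 19))


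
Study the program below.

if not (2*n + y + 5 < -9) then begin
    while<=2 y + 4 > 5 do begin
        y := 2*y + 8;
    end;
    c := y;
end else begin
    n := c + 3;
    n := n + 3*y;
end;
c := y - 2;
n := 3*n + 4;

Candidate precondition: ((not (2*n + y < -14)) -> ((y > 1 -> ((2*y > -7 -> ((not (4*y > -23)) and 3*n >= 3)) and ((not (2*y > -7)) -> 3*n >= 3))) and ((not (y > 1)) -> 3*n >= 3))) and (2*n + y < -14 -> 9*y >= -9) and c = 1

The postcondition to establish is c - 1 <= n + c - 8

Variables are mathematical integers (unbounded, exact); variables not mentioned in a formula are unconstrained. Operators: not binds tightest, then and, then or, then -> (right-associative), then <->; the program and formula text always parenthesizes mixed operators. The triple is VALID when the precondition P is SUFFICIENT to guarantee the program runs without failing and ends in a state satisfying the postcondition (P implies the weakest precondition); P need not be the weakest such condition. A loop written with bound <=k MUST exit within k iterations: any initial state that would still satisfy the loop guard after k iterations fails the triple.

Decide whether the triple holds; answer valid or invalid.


Working backward. After the program, the postcondition c - 1 <= n + c - 8 must hold; in canonical form it is n >= 7.
Before n := 3*n + 4: 3*n >= 3
Before c := y - 2: 3*n >= 3
Then branch requires (y > 1 -> ((2*y > -7 -> ((not (4*y > -23)) and 3*n >= 3)) and ((not (2*y > -7)) -> 3*n >= 3))) and ((not (y > 1)) -> 3*n >= 3); else branch requires 3*c + 9*y >= -6.
Before the if: ((not (2*n + y < -14)) -> ((y > 1 -> ((2*y > -7 -> ((not (4*y > -23)) and 3*n >= 3)) and ((not (2*y > -7)) -> 3*n >= 3))) and ((not (y > 1)) -> 3*n >= 3))) and (2*n + y < -14 -> 3*c + 9*y >= -6)
The weakest precondition is ((not (2*n + y < -14)) -> ((y > 1 -> ((2*y > -7 -> ((not (4*y > -23)) and 3*n >= 3)) and ((not (2*y > -7)) -> 3*n >= 3))) and ((not (y > 1)) -> 3*n >= 3))) and (2*n + y < -14 -> 3*c + 9*y >= -6).
Check whether ((not (2*n + y < -14)) -> ((y > 1 -> ((2*y > -7 -> ((not (4*y > -23)) and 3*n >= 3)) and ((not (2*y > -7)) -> 3*n >= 3))) and ((not (y > 1)) -> 3*n >= 3))) and (2*n + y < -14 -> 9*y >= -9) and c = 1 implies it.
Every state satisfying the precondition satisfies the weakest precondition: the implication holds.
Answer: valid


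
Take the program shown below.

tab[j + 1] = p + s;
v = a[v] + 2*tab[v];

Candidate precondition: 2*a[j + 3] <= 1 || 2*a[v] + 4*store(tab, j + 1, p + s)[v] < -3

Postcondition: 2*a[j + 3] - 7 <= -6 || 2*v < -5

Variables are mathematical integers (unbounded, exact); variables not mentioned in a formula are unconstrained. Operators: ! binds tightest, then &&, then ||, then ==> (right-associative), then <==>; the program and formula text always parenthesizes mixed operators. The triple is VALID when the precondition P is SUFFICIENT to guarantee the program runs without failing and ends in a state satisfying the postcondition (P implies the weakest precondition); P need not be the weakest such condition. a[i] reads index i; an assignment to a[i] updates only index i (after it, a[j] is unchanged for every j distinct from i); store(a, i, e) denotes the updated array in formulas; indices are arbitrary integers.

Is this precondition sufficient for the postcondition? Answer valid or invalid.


Working backward. After the program, the postcondition 2*a[j + 3] - 7 <= -6 || 2*v < -5 must hold; in canonical form it is 2*a[j + 3] <= 1 || 2*v < -5.
Before v := a[v] + 2*tab[v]: 2*a[j + 3] <= 1 || 2*a[v] + 4*tab[v] < -5
Before tab[j + 1] := p + s: 2*a[j + 3] <= 1 || 2*a[v] + 4*store(tab, j + 1, p + s)[v] < -5
The weakest precondition is 2*a[j + 3] <= 1 || 2*a[v] + 4*store(tab, j + 1, p + s)[v] < -5.
Check whether 2*a[j + 3] <= 1 || 2*a[v] + 4*store(tab, j + 1, p + s)[v] < -3 implies it.
Countermodel: at the initial state a = {[2] = 0, [3] = 1, [5] = 1, elsewhere 1}, j = 2, p = -1, s = 0, tab = {[2] = -1, [3] = -1, [5] = -1, elsewhere -1}, v = 2, the precondition holds but the weakest precondition fails.
Answer: invalid


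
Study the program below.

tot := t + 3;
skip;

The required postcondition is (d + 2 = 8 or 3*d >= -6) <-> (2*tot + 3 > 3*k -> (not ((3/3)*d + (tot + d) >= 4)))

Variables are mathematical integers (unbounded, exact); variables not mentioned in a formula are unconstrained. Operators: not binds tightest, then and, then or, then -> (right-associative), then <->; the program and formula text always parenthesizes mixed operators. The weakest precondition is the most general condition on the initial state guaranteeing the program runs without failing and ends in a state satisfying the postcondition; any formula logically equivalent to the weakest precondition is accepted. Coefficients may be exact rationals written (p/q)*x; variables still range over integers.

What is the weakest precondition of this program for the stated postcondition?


Working backward. After the program, the postcondition (d + 2 = 8 or 3*d >= -6) <-> (2*tot + 3 > 3*k -> (not ((3/3)*d + (tot + d) >= 4))) must hold; in canonical form it is (d = 6 or 3*d >= -6) <-> (2*tot > 3*k - 3 -> (not (2*d + tot >= 4))).
Before skip: (d = 6 or 3*d >= -6) <-> (2*tot > 3*k - 3 -> (not (2*d + tot >= 4)))
Before tot := t + 3: (d = 6 or 3*d >= -6) <-> (2*t > 3*k - 9 -> (not (2*d + t >= 1)))
Answer: WP = (d = 6 or 3*d >= -6) <-> (2*t > 3*k - 9 -> (not (2*d + t >= 1)))


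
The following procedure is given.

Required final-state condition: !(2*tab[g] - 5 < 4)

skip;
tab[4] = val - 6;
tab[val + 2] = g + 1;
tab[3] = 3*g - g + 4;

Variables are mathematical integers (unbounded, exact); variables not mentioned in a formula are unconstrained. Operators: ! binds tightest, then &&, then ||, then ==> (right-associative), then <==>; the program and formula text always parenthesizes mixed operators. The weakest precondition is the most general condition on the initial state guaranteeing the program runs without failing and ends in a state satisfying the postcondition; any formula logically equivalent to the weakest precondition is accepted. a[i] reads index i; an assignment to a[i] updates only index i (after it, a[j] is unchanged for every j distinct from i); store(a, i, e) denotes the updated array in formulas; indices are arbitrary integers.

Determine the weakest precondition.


Working backward. After the program, the postcondition !(2*tab[g] - 5 < 4) must hold; in canonical form it is !(2*tab[g] < 9).
Before tab[3] := 3*g - g + 4: !(2*store(tab, 3, 2*g + 4)[g] < 9)
Before tab[val + 2] := g + 1: !(2*store(store(tab, val + 2, g + 1), 3, 2*g + 4)[g] < 9)
Before tab[4] := val - 6: !(2*store(store(store(tab, 4, val - 6), val + 2, g + 1), 3, 2*g + 4)[g] < 9)
Before skip: !(2*store(store(store(tab, 4, val - 6), val + 2, g + 1), 3, 2*g + 4)[g] < 9)
Answer: WP = !(2*store(store(store(tab, 4, val - 6), val + 2, g + 1), 3, 2*g + 4)[g] < 9)


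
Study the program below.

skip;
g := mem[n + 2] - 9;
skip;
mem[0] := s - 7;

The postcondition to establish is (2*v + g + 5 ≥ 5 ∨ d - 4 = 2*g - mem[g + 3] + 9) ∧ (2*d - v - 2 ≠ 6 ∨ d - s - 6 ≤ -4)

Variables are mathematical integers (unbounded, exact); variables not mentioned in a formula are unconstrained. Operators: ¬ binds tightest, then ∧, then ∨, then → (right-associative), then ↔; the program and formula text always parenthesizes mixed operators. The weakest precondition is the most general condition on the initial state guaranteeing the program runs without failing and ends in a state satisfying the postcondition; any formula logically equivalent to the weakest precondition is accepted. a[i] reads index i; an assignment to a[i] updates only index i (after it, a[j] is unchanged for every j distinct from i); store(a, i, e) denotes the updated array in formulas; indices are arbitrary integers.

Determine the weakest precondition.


Working backward. After the program, the postcondition (2*v + g + 5 ≥ 5 ∨ d - 4 = 2*g - mem[g + 3] + 9) ∧ (2*d - v - 2 ≠ 6 ∨ d - s - 6 ≤ -4) must hold; in canonical form it is (g + 2*v ≥ 0 ∨ mem[g + 3] + d = 2*g + 13) ∧ (2*d ≠ v + 8 ∨ d ≤ s + 2).
Before mem[0] := s - 7: (g + 2*v ≥ 0 ∨ store(mem, 0, s - 7)[g + 3] + d = 2*g + 13) ∧ (2*d ≠ v + 8 ∨ d ≤ s + 2)
Before skip: (g + 2*v ≥ 0 ∨ store(mem, 0, s - 7)[g + 3] + d = 2*g + 13) ∧ (2*d ≠ v + 8 ∨ d ≤ s + 2)
Before g := mem[n + 2] - 9: (mem[n + 2] + 2*v ≥ 9 ∨ store(mem, 0, s - 7)[mem[n + 2] - 6] + d = 2*mem[n + 2] - 5) ∧ (2*d ≠ v + 8 ∨ d ≤ s + 2)
Before skip: (mem[n + 2] + 2*v ≥ 9 ∨ store(mem, 0, s - 7)[mem[n + 2] - 6] + d = 2*mem[n + 2] - 5) ∧ (2*d ≠ v + 8 ∨ d ≤ s + 2)
Answer: WP = (mem[n + 2] + 2*v ≥ 9 ∨ store(mem, 0, s - 7)[mem[n + 2] - 6] + d = 2*mem[n + 2] - 5) ∧ (2*d ≠ v + 8 ∨ d ≤ s + 2)
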